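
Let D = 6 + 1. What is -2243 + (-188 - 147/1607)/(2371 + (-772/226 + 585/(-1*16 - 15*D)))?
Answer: -116450680771871/51915536304 ≈ -2243.1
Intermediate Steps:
D = 7
-2243 + (-188 - 147/1607)/(2371 + (-772/226 + 585/(-1*16 - 15*D))) = -2243 + (-188 - 147/1607)/(2371 + (-772/226 + 585/(-1*16 - 15*7))) = -2243 + (-188 - 147*1/1607)/(2371 + (-772*1/226 + 585/(-16 - 105))) = -2243 + (-188 - 147/1607)/(2371 + (-386/113 + 585/(-121))) = -2243 - 302263/(1607*(2371 + (-386/113 + 585*(-1/121)))) = -2243 - 302263/(1607*(2371 + (-386/113 - 585/121))) = -2243 - 302263/(1607*(2371 - 112811/13673)) = -2243 - 302263/(1607*32305872/13673) = -2243 - 302263/1607*13673/32305872 = -2243 - 4132841999/51915536304 = -116450680771871/51915536304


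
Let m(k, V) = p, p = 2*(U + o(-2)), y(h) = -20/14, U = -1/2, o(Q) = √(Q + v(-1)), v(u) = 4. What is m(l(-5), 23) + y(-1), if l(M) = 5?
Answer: -17/7 + 2*√2 ≈ 0.39986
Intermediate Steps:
o(Q) = √(4 + Q) (o(Q) = √(Q + 4) = √(4 + Q))
U = -½ (U = -1*½ = -½ ≈ -0.50000)
y(h) = -10/7 (y(h) = -20*1/14 = -10/7)
p = -1 + 2*√2 (p = 2*(-½ + √(4 - 2)) = 2*(-½ + √2) = -1 + 2*√2 ≈ 1.8284)
m(k, V) = -1 + 2*√2
m(l(-5), 23) + y(-1) = (-1 + 2*√2) - 10/7 = -17/7 + 2*√2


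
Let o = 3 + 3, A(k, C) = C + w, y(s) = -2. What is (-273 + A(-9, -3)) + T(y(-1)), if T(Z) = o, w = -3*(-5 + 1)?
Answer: -258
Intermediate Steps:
w = 12 (w = -3*(-4) = 12)
A(k, C) = 12 + C (A(k, C) = C + 12 = 12 + C)
o = 6
T(Z) = 6
(-273 + A(-9, -3)) + T(y(-1)) = (-273 + (12 - 3)) + 6 = (-273 + 9) + 6 = -264 + 6 = -258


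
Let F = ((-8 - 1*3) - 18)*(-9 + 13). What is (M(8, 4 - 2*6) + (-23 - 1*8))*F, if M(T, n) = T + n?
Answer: 3596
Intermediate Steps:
F = -116 (F = ((-8 - 3) - 18)*4 = (-11 - 18)*4 = -29*4 = -116)
(M(8, 4 - 2*6) + (-23 - 1*8))*F = ((8 + (4 - 2*6)) + (-23 - 1*8))*(-116) = ((8 + (4 - 12)) + (-23 - 8))*(-116) = ((8 - 8) - 31)*(-116) = (0 - 31)*(-116) = -31*(-116) = 3596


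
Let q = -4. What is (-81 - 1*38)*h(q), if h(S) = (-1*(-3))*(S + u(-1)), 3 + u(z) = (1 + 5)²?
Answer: -10353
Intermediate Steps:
u(z) = 33 (u(z) = -3 + (1 + 5)² = -3 + 6² = -3 + 36 = 33)
h(S) = 99 + 3*S (h(S) = (-1*(-3))*(S + 33) = 3*(33 + S) = 99 + 3*S)
(-81 - 1*38)*h(q) = (-81 - 1*38)*(99 + 3*(-4)) = (-81 - 38)*(99 - 12) = -119*87 = -10353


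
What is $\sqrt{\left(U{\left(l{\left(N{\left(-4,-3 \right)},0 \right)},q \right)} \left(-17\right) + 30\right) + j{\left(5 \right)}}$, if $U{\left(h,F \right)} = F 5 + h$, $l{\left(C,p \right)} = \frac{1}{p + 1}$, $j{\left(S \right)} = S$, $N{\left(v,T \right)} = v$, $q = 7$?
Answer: $i \sqrt{577} \approx 24.021 i$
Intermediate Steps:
$l{\left(C,p \right)} = \frac{1}{1 + p}$
$U{\left(h,F \right)} = h + 5 F$ ($U{\left(h,F \right)} = 5 F + h = h + 5 F$)
$\sqrt{\left(U{\left(l{\left(N{\left(-4,-3 \right)},0 \right)},q \right)} \left(-17\right) + 30\right) + j{\left(5 \right)}} = \sqrt{\left(\left(\frac{1}{1 + 0} + 5 \cdot 7\right) \left(-17\right) + 30\right) + 5} = \sqrt{\left(\left(1^{-1} + 35\right) \left(-17\right) + 30\right) + 5} = \sqrt{\left(\left(1 + 35\right) \left(-17\right) + 30\right) + 5} = \sqrt{\left(36 \left(-17\right) + 30\right) + 5} = \sqrt{\left(-612 + 30\right) + 5} = \sqrt{-582 + 5} = \sqrt{-577} = i \sqrt{577}$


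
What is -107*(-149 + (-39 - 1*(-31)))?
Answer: 16799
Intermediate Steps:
-107*(-149 + (-39 - 1*(-31))) = -107*(-149 + (-39 + 31)) = -107*(-149 - 8) = -107*(-157) = 16799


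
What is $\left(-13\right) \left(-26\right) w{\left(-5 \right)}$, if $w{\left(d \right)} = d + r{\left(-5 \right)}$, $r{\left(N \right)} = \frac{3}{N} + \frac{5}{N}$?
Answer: $- \frac{11154}{5} \approx -2230.8$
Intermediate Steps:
$r{\left(N \right)} = \frac{8}{N}$
$w{\left(d \right)} = - \frac{8}{5} + d$ ($w{\left(d \right)} = d + \frac{8}{-5} = d + 8 \left(- \frac{1}{5}\right) = d - \frac{8}{5} = - \frac{8}{5} + d$)
$\left(-13\right) \left(-26\right) w{\left(-5 \right)} = \left(-13\right) \left(-26\right) \left(- \frac{8}{5} - 5\right) = 338 \left(- \frac{33}{5}\right) = - \frac{11154}{5}$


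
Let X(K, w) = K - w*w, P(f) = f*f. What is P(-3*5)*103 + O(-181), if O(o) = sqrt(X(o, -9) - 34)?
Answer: 23175 + 2*I*sqrt(74) ≈ 23175.0 + 17.205*I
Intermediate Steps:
P(f) = f**2
X(K, w) = K - w**2
O(o) = sqrt(-115 + o) (O(o) = sqrt((o - 1*(-9)**2) - 34) = sqrt((o - 1*81) - 34) = sqrt((o - 81) - 34) = sqrt((-81 + o) - 34) = sqrt(-115 + o))
P(-3*5)*103 + O(-181) = (-3*5)**2*103 + sqrt(-115 - 181) = (-15)**2*103 + sqrt(-296) = 225*103 + 2*I*sqrt(74) = 23175 + 2*I*sqrt(74)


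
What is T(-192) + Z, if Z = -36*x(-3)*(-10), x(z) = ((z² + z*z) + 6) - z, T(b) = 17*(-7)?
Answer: 9601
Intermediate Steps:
T(b) = -119
x(z) = 6 - z + 2*z² (x(z) = ((z² + z²) + 6) - z = (2*z² + 6) - z = (6 + 2*z²) - z = 6 - z + 2*z²)
Z = 9720 (Z = -36*(6 - 1*(-3) + 2*(-3)²)*(-10) = -36*(6 + 3 + 2*9)*(-10) = -36*(6 + 3 + 18)*(-10) = -36*27*(-10) = -972*(-10) = 9720)
T(-192) + Z = -119 + 9720 = 9601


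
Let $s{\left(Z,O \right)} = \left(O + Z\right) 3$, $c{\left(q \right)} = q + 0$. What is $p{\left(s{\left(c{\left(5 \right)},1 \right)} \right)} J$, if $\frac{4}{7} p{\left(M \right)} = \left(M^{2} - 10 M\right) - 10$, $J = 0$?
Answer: $0$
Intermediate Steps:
$c{\left(q \right)} = q$
$s{\left(Z,O \right)} = 3 O + 3 Z$
$p{\left(M \right)} = - \frac{35}{2} - \frac{35 M}{2} + \frac{7 M^{2}}{4}$ ($p{\left(M \right)} = \frac{7 \left(\left(M^{2} - 10 M\right) - 10\right)}{4} = \frac{7 \left(-10 + M^{2} - 10 M\right)}{4} = - \frac{35}{2} - \frac{35 M}{2} + \frac{7 M^{2}}{4}$)
$p{\left(s{\left(c{\left(5 \right)},1 \right)} \right)} J = \left(- \frac{35}{2} - \frac{35 \left(3 \cdot 1 + 3 \cdot 5\right)}{2} + \frac{7 \left(3 \cdot 1 + 3 \cdot 5\right)^{2}}{4}\right) 0 = \left(- \frac{35}{2} - \frac{35 \left(3 + 15\right)}{2} + \frac{7 \left(3 + 15\right)^{2}}{4}\right) 0 = \left(- \frac{35}{2} - 315 + \frac{7 \cdot 18^{2}}{4}\right) 0 = \left(- \frac{35}{2} - 315 + \frac{7}{4} \cdot 324\right) 0 = \left(- \frac{35}{2} - 315 + 567\right) 0 = \frac{469}{2} \cdot 0 = 0$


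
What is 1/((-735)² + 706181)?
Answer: 1/1246406 ≈ 8.0231e-7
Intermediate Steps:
1/((-735)² + 706181) = 1/(540225 + 706181) = 1/1246406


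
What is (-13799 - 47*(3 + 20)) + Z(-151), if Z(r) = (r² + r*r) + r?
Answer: 30571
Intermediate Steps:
Z(r) = r + 2*r² (Z(r) = (r² + r²) + r = 2*r² + r = r + 2*r²)
(-13799 - 47*(3 + 20)) + Z(-151) = (-13799 - 47*(3 + 20)) - 151*(1 + 2*(-151)) = (-13799 - 47*23) - 151*(1 - 302) = (-13799 - 1081) - 151*(-301) = -14880 + 45451 = 30571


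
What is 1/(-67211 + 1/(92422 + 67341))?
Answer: -159763/10737830992 ≈ -1.4879e-5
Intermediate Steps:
1/(-67211 + 1/(92422 + 67341)) = 1/(-67211 + 1/159763) = 1/(-10737830992/159763) = -159763/10737830992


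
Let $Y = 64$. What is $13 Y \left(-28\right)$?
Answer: $-23296$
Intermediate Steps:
$13 Y \left(-28\right) = 13 \cdot 64 \left(-28\right) = 832 \left(-28\right) = -23296$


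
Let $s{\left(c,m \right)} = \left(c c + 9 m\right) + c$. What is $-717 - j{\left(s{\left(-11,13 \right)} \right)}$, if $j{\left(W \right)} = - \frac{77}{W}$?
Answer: $- \frac{162682}{227} \approx -716.66$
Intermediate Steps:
$s{\left(c,m \right)} = c + c^{2} + 9 m$ ($s{\left(c,m \right)} = \left(c^{2} + 9 m\right) + c = c + c^{2} + 9 m$)
$-717 - j{\left(s{\left(-11,13 \right)} \right)} = -717 - - \frac{77}{-11 + \left(-11\right)^{2} + 9 \cdot 13} = -717 - - \frac{77}{-11 + 121 + 117} = -717 - - \frac{77}{227} = -717 + \frac{77}{227} = - \frac{162682}{227}$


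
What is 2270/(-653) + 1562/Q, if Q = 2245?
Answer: -4076164/1465985 ≈ -2.7805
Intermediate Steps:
2270/(-653) + 1562/Q = 2270/(-653) + 1562/2245 = 2270*(-1/653) + 1562*(1/2245) = -2270/653 + 1562/2245 = -4076164/1465985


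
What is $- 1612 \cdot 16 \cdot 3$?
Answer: $-77376$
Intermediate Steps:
$- 1612 \cdot 16 \cdot 3 = \left(-1612\right) 48 = -77376$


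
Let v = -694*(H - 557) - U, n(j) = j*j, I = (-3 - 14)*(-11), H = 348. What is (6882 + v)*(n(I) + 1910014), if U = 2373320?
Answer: -4320569676336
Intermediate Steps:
I = 187 (I = -17*(-11) = 187)
n(j) = j²
v = -2228274 (v = -694*(348 - 557) - 1*2373320 = -694*(-209) - 2373320 = 145046 - 2373320 = -2228274)
(6882 + v)*(n(I) + 1910014) = (6882 - 2228274)*(187² + 1910014) = -2221392*(34969 + 1910014) = -2221392*1944983 = -4320569676336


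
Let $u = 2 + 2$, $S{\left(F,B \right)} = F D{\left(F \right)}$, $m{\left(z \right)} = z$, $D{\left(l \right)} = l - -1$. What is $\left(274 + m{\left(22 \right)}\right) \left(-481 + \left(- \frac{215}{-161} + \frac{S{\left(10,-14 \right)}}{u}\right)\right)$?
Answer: $- \frac{21548356}{161} \approx -1.3384 \cdot 10^{5}$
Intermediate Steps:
$D{\left(l \right)} = 1 + l$ ($D{\left(l \right)} = l + 1 = 1 + l$)
$S{\left(F,B \right)} = F \left(1 + F\right)$
$u = 4$
$\left(274 + m{\left(22 \right)}\right) \left(-481 + \left(- \frac{215}{-161} + \frac{S{\left(10,-14 \right)}}{u}\right)\right) = \left(274 + 22\right) \left(-481 - \left(- \frac{215}{161} - \frac{10 \left(1 + 10\right)}{4}\right)\right) = 296 \left(-481 - \left(- \frac{215}{161} - 10 \cdot 11 \cdot \frac{1}{4}\right)\right) = 296 \left(-481 + \left(\frac{215}{161} + 110 \cdot \frac{1}{4}\right)\right) = 296 \left(-481 + \left(\frac{215}{161} + \frac{55}{2}\right)\right) = 296 \left(-481 + \frac{9285}{322}\right) = 296 \left(- \frac{145597}{322}\right) = - \frac{21548356}{161}$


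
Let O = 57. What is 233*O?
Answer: 13281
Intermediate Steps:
233*O = 233*57 = 13281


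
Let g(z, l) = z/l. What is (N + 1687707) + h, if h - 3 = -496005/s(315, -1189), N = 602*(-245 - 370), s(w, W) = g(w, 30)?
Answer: 8891690/7 ≈ 1.2702e+6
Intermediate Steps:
s(w, W) = w/30
N = -370230 (N = 602*(-615) = -370230)
h = -330649/7 (h = 3 - 496005/((1/30)*315) = 3 - 496005/21/2 = 3 - 496005*2/21 = 3 - 330670/7 = -330649/7 ≈ -47236.)
(N + 1687707) + h = (-370230 + 1687707) - 330649/7 = 1317477 - 330649/7 = 8891690/7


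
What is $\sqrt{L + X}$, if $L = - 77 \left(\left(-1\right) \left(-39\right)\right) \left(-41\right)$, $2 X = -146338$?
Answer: $\sqrt{49954} \approx 223.5$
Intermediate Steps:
$X = -73169$ ($X = \frac{1}{2} \left(-146338\right) = -73169$)
$L = 123123$ ($L = \left(-77\right) 39 \left(-41\right) = \left(-3003\right) \left(-41\right) = 123123$)
$\sqrt{L + X} = \sqrt{123123 - 73169} = \sqrt{49954}$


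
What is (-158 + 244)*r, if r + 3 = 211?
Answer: 17888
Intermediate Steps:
r = 208 (r = -3 + 211 = 208)
(-158 + 244)*r = (-158 + 244)*208 = 86*208 = 17888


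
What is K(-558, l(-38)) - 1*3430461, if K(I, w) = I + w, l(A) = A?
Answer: -3431057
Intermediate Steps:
K(-558, l(-38)) - 1*3430461 = (-558 - 38) - 1*3430461 = -596 - 3430461 = -3431057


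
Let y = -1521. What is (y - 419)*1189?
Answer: -2306660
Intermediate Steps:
(y - 419)*1189 = (-1521 - 419)*1189 = -1940*1189 = -2306660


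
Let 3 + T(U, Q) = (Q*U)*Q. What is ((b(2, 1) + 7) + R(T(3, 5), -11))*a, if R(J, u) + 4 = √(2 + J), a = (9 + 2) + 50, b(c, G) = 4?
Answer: 427 + 61*√74 ≈ 951.74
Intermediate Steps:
a = 61 (a = 11 + 50 = 61)
T(U, Q) = -3 + U*Q² (T(U, Q) = -3 + (Q*U)*Q = -3 + U*Q²)
R(J, u) = -4 + √(2 + J)
((b(2, 1) + 7) + R(T(3, 5), -11))*a = ((4 + 7) + (-4 + √(2 + (-3 + 3*5²))))*61 = (11 + (-4 + √(2 + (-3 + 3*25))))*61 = (11 + (-4 + √(2 + (-3 + 75))))*61 = (11 + (-4 + √(2 + 72)))*61 = (11 + (-4 + √74))*61 = (7 + √74)*61 = 427 + 61*√74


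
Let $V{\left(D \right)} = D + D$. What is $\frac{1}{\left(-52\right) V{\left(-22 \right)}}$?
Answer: $\frac{1}{2288} \approx 0.00043706$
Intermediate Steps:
$V{\left(D \right)} = 2 D$
$\frac{1}{\left(-52\right) V{\left(-22 \right)}} = \frac{1}{\left(-52\right) 2 \left(-22\right)} = \frac{1}{\left(-52\right) \left(-44\right)} = \frac{1}{2288}$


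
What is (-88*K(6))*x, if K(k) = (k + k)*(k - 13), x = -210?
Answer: -1552320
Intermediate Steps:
K(k) = 2*k*(-13 + k) (K(k) = (2*k)*(-13 + k) = 2*k*(-13 + k))
(-88*K(6))*x = -176*6*(-13 + 6)*(-210) = -176*6*(-7)*(-210) = -88*(-84)*(-210) = 7392*(-210) = -1552320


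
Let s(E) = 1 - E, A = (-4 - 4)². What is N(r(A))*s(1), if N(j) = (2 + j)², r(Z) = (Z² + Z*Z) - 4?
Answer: 0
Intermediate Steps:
A = 64 (A = (-8)² = 64)
r(Z) = -4 + 2*Z² (r(Z) = (Z² + Z²) - 4 = 2*Z² - 4 = -4 + 2*Z²)
N(r(A))*s(1) = (2 + (-4 + 2*64²))²*(1 - 1*1) = (2 + (-4 + 2*4096))²*(1 - 1) = (2 + (-4 + 8192))²*0 = (2 + 8188)²*0 = 8190²*0 = 67076100*0 = 0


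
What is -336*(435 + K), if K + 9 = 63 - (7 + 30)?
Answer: -151872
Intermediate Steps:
K = 17 (K = -9 + (63 - (7 + 30)) = -9 + (63 - 1*37) = -9 + (63 - 37) = -9 + 26 = 17)
-336*(435 + K) = -336*(435 + 17) = -336*452 = -151872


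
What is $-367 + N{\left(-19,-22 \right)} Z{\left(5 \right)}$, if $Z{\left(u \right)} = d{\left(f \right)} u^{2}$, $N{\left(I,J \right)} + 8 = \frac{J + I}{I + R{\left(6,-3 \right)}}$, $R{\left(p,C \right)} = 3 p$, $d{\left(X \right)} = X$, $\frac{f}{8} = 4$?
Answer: $26033$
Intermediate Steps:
$f = 32$ ($f = 8 \cdot 4 = 32$)
$N{\left(I,J \right)} = -8 + \frac{I + J}{18 + I}$ ($N{\left(I,J \right)} = -8 + \frac{J + I}{I + 3 \cdot 6} = -8 + \frac{I + J}{I + 18} = -8 + \frac{I + J}{18 + I}$)
$Z{\left(u \right)} = 32 u^{2}$
$-367 + N{\left(-19,-22 \right)} Z{\left(5 \right)} = -367 + \frac{-144 - 22 - -133}{18 - 19} \cdot 32 \cdot 5^{2} = -367 + \frac{-144 - 22 + 133}{-1} \cdot 32 \cdot 25 = -367 + \left(-1\right) \left(-33\right) 800 = -367 + 33 \cdot 800 = -367 + 26400 = 26033$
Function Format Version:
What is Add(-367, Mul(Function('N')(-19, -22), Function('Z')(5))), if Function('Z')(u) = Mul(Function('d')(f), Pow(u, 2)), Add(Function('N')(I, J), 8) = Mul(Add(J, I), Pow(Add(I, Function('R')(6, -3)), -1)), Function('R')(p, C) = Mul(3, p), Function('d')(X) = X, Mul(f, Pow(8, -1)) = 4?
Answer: 26033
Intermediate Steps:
f = 32 (f = Mul(8, 4) = 32)
Function('N')(I, J) = Add(-8, Mul(Pow(Add(18, I), -1), Add(I, J))) (Function('N')(I, J) = Add(-8, Mul(Add(J, I), Pow(Add(I, Mul(3, 6)), -1))) = Add(-8, Mul(Add(I, J), Pow(Add(I, 18), -1))) = Add(-8, Mul(Add(I, J), Pow(Add(18, I), -1))) = Add(-8, Mul(Pow(Add(18, I), -1), Add(I, J))))
Function('Z')(u) = Mul(32, Pow(u, 2))
Add(-367, Mul(Function('N')(-19, -22), Function('Z')(5))) = Add(-367, Mul(Mul(Pow(Add(18, -19), -1), Add(-144, -22, Mul(-7, -19))), Mul(32, Pow(5, 2)))) = Add(-367, Mul(Mul(Pow(-1, -1), Add(-144, -22, 133)), Mul(32, 25))) = Add(-367, Mul(Mul(-1, -33), 800)) = Add(-367, Mul(33, 800)) = Add(-367, 26400) = 26033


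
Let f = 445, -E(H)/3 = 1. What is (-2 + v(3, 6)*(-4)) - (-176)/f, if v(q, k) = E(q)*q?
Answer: 15306/445 ≈ 34.396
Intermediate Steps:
E(H) = -3 (E(H) = -3*1 = -3)
v(q, k) = -3*q
(-2 + v(3, 6)*(-4)) - (-176)/f = (-2 - 3*3*(-4)) - (-176)/445 = (-2 - 9*(-4)) - (-176)/445 = (-2 + 36) - 1*(-176/445) = 34 + 176/445 = 15306/445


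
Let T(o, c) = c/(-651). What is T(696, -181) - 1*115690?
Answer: -75314009/651 ≈ -1.1569e+5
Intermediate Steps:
T(o, c) = -c/651 (T(o, c) = c*(-1/651) = -c/651)
T(696, -181) - 1*115690 = -1/651*(-181) - 1*115690 = 181/651 - 115690 = -75314009/651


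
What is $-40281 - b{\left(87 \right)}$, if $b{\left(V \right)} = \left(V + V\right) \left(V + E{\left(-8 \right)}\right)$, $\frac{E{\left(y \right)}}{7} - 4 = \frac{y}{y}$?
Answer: $-61509$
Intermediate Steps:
$E{\left(y \right)} = 35$ ($E{\left(y \right)} = 28 + 7 \frac{y}{y} = 28 + 7 \cdot 1 = 28 + 7 = 35$)
$b{\left(V \right)} = 2 V \left(35 + V\right)$ ($b{\left(V \right)} = \left(V + V\right) \left(V + 35\right) = 2 V \left(35 + V\right)$)
$-40281 - b{\left(87 \right)} = -40281 - 2 \cdot 87 \left(35 + 87\right) = -40281 - 2 \cdot 87 \cdot 122 = -40281 - 21228 = -61509$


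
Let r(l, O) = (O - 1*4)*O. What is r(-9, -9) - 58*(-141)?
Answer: 8295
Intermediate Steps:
r(l, O) = O*(-4 + O) (r(l, O) = (O - 4)*O = (-4 + O)*O = O*(-4 + O))
r(-9, -9) - 58*(-141) = -9*(-4 - 9) - 58*(-141) = -9*(-13) + 8178 = 117 + 8178 = 8295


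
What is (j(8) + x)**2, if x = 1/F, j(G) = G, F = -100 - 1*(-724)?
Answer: 24930049/389376 ≈ 64.026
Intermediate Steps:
F = 624 (F = -100 + 724 = 624)
x = 1/624 ≈ 0.0016026
(j(8) + x)**2 = (8 + 1/624)**2 = (4993/624)**2 = 24930049/389376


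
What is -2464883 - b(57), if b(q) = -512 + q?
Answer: -2464428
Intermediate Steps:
-2464883 - b(57) = -2464883 - (-512 + 57) = -2464883 - 1*(-455) = -2464883 + 455 = -2464428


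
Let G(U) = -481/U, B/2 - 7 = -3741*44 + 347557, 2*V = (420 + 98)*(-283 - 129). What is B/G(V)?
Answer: 1055313280/13 ≈ 8.1178e+7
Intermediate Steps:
V = -106708 (V = ((420 + 98)*(-283 - 129))/2 = (518*(-412))/2 = (½)*(-213416) = -106708)
B = 365920 (B = 14 + 2*(-3741*44 + 347557) = 14 + 2*(-164604 + 347557) = 14 + 2*182953 = 14 + 365906 = 365920)
G(U) = -481/U
B/G(V) = 365920/((-481/(-106708))) = 365920/((-481*(-1/106708))) = 365920/(13/2884) = 365920*(2884/13) = 1055313280/13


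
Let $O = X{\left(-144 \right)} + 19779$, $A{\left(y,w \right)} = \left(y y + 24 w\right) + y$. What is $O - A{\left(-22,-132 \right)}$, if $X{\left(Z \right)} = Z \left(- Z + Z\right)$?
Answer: $22485$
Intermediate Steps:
$A{\left(y,w \right)} = y + y^{2} + 24 w$ ($A{\left(y,w \right)} = \left(y^{2} + 24 w\right) + y = y + y^{2} + 24 w$)
$X{\left(Z \right)} = 0$ ($X{\left(Z \right)} = Z 0 = 0$)
$O = 19779$ ($O = 0 + 19779 = 19779$)
$O - A{\left(-22,-132 \right)} = 19779 - \left(-22 + \left(-22\right)^{2} + 24 \left(-132\right)\right) = 19779 - \left(-22 + 484 - 3168\right) = 19779 - -2706 = 19779 + 2706 = 22485$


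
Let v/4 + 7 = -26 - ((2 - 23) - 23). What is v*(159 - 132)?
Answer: 1188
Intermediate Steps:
v = 44 (v = -28 + 4*(-26 - ((2 - 23) - 23)) = -28 + 4*(-26 - (-21 - 23)) = -28 + 4*(-26 - 1*(-44)) = -28 + 4*(-26 + 44) = -28 + 4*18 = -28 + 72 = 44)
v*(159 - 132) = 44*(159 - 132) = 44*27 = 1188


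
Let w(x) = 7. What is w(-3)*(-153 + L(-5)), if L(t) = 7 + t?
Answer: -1057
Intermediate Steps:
w(-3)*(-153 + L(-5)) = 7*(-153 + (7 - 5)) = 7*(-153 + 2) = 7*(-151) = -1057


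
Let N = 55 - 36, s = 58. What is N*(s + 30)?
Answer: 1672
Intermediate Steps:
N = 19
N*(s + 30) = 19*(58 + 30) = 19*88 = 1672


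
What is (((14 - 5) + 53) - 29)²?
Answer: 1089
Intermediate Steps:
(((14 - 5) + 53) - 29)² = ((9 + 53) - 29)² = (62 - 29)² = 33² = 1089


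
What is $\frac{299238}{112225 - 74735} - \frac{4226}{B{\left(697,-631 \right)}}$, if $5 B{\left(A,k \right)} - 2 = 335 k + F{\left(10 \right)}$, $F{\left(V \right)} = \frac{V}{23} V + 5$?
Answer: $\frac{368248357618}{45565289765} \approx 8.0818$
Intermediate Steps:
$F{\left(V \right)} = 5 + \frac{V^{2}}{23}$ ($F{\left(V \right)} = V \frac{1}{23} V + 5 = \frac{V}{23} V + 5 = \frac{V^{2}}{23} + 5 = 5 + \frac{V^{2}}{23}$)
$B{\left(A,k \right)} = \frac{261}{115} + 67 k$ ($B{\left(A,k \right)} = \frac{2}{5} + \frac{335 k + \left(5 + \frac{10^{2}}{23}\right)}{5} = \frac{2}{5} + \frac{335 k + \left(5 + \frac{1}{23} \cdot 100\right)}{5} = \frac{2}{5} + \frac{335 k + \left(5 + \frac{100}{23}\right)}{5} = \frac{2}{5} + \frac{335 k + \frac{215}{23}}{5} = \frac{2}{5} + \frac{\frac{215}{23} + 335 k}{5} = \frac{2}{5} + \left(\frac{43}{23} + 67 k\right) = \frac{261}{115} + 67 k$)
$\frac{299238}{112225 - 74735} - \frac{4226}{B{\left(697,-631 \right)}} = \frac{299238}{112225 - 74735} - \frac{4226}{\frac{261}{115} + 67 \left(-631\right)} = \frac{299238}{112225 - 74735} - \frac{4226}{\frac{261}{115} - 42277} = \frac{299238}{37490} - \frac{4226}{- \frac{4861594}{115}} = 299238 \cdot \frac{1}{37490} - - \frac{242995}{2430797} = \frac{149619}{18745} + \frac{242995}{2430797} = \frac{368248357618}{45565289765}$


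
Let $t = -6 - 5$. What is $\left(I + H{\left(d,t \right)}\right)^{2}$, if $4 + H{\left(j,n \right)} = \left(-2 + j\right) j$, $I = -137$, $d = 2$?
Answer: $19881$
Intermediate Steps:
$t = -11$ ($t = -6 - 5 = -11$)
$H{\left(j,n \right)} = -4 + j \left(-2 + j\right)$ ($H{\left(j,n \right)} = -4 + \left(-2 + j\right) j = -4 + j \left(-2 + j\right)$)
$\left(I + H{\left(d,t \right)}\right)^{2} = \left(-137 - \left(8 - 4\right)\right)^{2} = \left(-137 - 4\right)^{2} = \left(-141\right)^{2} = 19881$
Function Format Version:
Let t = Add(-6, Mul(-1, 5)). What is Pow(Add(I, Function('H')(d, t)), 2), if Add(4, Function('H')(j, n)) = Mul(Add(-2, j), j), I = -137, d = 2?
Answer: 19881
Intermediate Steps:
t = -11 (t = Add(-6, -5) = -11)
Function('H')(j, n) = Add(-4, Mul(j, Add(-2, j))) (Function('H')(j, n) = Add(-4, Mul(Add(-2, j), j)) = Add(-4, Mul(j, Add(-2, j))))
Pow(Add(I, Function('H')(d, t)), 2) = Pow(Add(-137, Add(-4, Pow(2, 2), Mul(-2, 2))), 2) = Pow(Add(-137, Add(-4, 4, -4)), 2) = Pow(Add(-137, -4), 2) = Pow(-141, 2) = 19881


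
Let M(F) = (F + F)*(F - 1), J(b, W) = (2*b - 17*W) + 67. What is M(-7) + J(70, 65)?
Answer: -786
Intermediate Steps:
J(b, W) = 67 - 17*W + 2*b (J(b, W) = (-17*W + 2*b) + 67 = 67 - 17*W + 2*b)
M(F) = 2*F*(-1 + F) (M(F) = (2*F)*(-1 + F) = 2*F*(-1 + F))
M(-7) + J(70, 65) = 2*(-7)*(-1 - 7) + (67 - 17*65 + 2*70) = 2*(-7)*(-8) + (67 - 1105 + 140) = 112 - 898 = -786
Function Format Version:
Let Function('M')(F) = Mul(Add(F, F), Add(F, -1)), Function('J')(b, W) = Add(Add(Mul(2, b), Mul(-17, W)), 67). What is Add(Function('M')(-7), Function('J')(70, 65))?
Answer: -786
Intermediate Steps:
Function('J')(b, W) = Add(67, Mul(-17, W), Mul(2, b)) (Function('J')(b, W) = Add(Add(Mul(-17, W), Mul(2, b)), 67) = Add(67, Mul(-17, W), Mul(2, b)))
Function('M')(F) = Mul(2, F, Add(-1, F)) (Function('M')(F) = Mul(Mul(2, F), Add(-1, F)) = Mul(2, F, Add(-1, F)))
Add(Function('M')(-7), Function('J')(70, 65)) = Add(Mul(2, -7, Add(-1, -7)), Add(67, Mul(-17, 65), Mul(2, 70))) = Add(Mul(2, -7, -8), Add(67, -1105, 140)) = Add(112, -898) = -786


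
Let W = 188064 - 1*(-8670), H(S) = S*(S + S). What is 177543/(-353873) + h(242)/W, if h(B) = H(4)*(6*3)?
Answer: -5787485619/11603141797 ≈ -0.49879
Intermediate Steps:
H(S) = 2*S² (H(S) = S*(2*S) = 2*S²)
h(B) = 576 (h(B) = (2*4²)*(6*3) = (2*16)*18 = 32*18 = 576)
W = 196734 (W = 188064 + 8670 = 196734)
177543/(-353873) + h(242)/W = 177543/(-353873) + 576/196734 = 177543*(-1/353873) + 576*(1/196734) = -177543/353873 + 96/32789 = -5787485619/11603141797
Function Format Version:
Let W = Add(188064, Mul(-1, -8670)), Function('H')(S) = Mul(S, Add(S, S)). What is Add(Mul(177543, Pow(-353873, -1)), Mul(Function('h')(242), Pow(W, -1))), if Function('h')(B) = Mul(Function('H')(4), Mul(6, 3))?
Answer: Rational(-5787485619, 11603141797) ≈ -0.49879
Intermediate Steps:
Function('H')(S) = Mul(2, Pow(S, 2)) (Function('H')(S) = Mul(S, Mul(2, S)) = Mul(2, Pow(S, 2)))
Function('h')(B) = 576 (Function('h')(B) = Mul(Mul(2, Pow(4, 2)), Mul(6, 3)) = Mul(Mul(2, 16), 18) = Mul(32, 18) = 576)
W = 196734 (W = Add(188064, 8670) = 196734)
Add(Mul(177543, Pow(-353873, -1)), Mul(Function('h')(242), Pow(W, -1))) = Add(Mul(177543, Pow(-353873, -1)), Mul(576, Pow(196734, -1))) = Add(Mul(177543, Rational(-1, 353873)), Mul(576, Rational(1, 196734))) = Add(Rational(-177543, 353873), Rational(96, 32789)) = Rational(-5787485619, 11603141797)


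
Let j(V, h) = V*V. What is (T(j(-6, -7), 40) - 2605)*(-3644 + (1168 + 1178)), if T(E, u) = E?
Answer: 3334562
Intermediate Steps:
j(V, h) = V²
(T(j(-6, -7), 40) - 2605)*(-3644 + (1168 + 1178)) = ((-6)² - 2605)*(-3644 + (1168 + 1178)) = (36 - 2605)*(-3644 + 2346) = -2569*(-1298) = 3334562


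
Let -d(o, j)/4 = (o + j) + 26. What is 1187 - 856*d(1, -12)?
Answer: 52547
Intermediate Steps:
d(o, j) = -104 - 4*j - 4*o (d(o, j) = -4*((o + j) + 26) = -4*((j + o) + 26) = -4*(26 + j + o) = -104 - 4*j - 4*o)
1187 - 856*d(1, -12) = 1187 - 856*(-104 - 4*(-12) - 4*1) = 1187 - 856*(-104 + 48 - 4) = 1187 - 856*(-60) = 1187 + 51360 = 52547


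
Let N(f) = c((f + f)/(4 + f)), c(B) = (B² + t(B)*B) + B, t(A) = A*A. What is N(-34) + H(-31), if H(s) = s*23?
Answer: -2342081/3375 ≈ -693.95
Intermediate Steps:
t(A) = A²
H(s) = 23*s
c(B) = B + B² + B³ (c(B) = (B² + B²*B) + B = (B² + B³) + B = B + B² + B³)
N(f) = 2*f*(1 + 2*f/(4 + f) + 4*f²/(4 + f)²)/(4 + f) (N(f) = ((f + f)/(4 + f))*(1 + (f + f)/(4 + f) + ((f + f)/(4 + f))²) = ((2*f)/(4 + f))*(1 + (2*f)/(4 + f) + ((2*f)/(4 + f))²) = (2*f/(4 + f))*(1 + 2*f/(4 + f) + (2*f/(4 + f))²) = (2*f/(4 + f))*(1 + 2*f/(4 + f) + 4*f²/(4 + f)²) = 2*f*(1 + 2*f/(4 + f) + 4*f²/(4 + f)²)/(4 + f))
N(-34) + H(-31) = 2*(-34)*((4 - 34)² + 4*(-34)² + 2*(-34)*(4 - 34))/(4 - 34)³ + 23*(-31) = 2*(-34)*((-30)² + 4*1156 + 2*(-34)*(-30))/(-30)³ - 713 = 2*(-34)*(-1/27000)*(900 + 4624 + 2040) - 713 = 2*(-34)*(-1/27000)*7564 - 713 = 64294/3375 - 713 = -2342081/3375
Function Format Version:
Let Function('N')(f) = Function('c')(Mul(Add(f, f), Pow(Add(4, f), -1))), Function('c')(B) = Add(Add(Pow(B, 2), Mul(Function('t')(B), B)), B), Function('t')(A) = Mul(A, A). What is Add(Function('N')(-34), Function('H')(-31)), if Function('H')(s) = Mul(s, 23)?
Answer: Rational(-2342081, 3375) ≈ -693.95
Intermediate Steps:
Function('t')(A) = Pow(A, 2)
Function('H')(s) = Mul(23, s)
Function('c')(B) = Add(B, Pow(B, 2), Pow(B, 3)) (Function('c')(B) = Add(Add(Pow(B, 2), Mul(Pow(B, 2), B)), B) = Add(Add(Pow(B, 2), Pow(B, 3)), B) = Add(B, Pow(B, 2), Pow(B, 3)))
Function('N')(f) = Mul(2, f, Pow(Add(4, f), -1), Add(1, Mul(2, f, Pow(Add(4, f), -1)), Mul(4, Pow(f, 2), Pow(Add(4, f), -2)))) (Function('N')(f) = Mul(Mul(Add(f, f), Pow(Add(4, f), -1)), Add(1, Mul(Add(f, f), Pow(Add(4, f), -1)), Pow(Mul(Add(f, f), Pow(Add(4, f), -1)), 2))) = Mul(Mul(Mul(2, f), Pow(Add(4, f), -1)), Add(1, Mul(Mul(2, f), Pow(Add(4, f), -1)), Pow(Mul(Mul(2, f), Pow(Add(4, f), -1)), 2))) = Mul(Mul(2, f, Pow(Add(4, f), -1)), Add(1, Mul(2, f, Pow(Add(4, f), -1)), Pow(Mul(2, f, Pow(Add(4, f), -1)), 2))) = Mul(Mul(2, f, Pow(Add(4, f), -1)), Add(1, Mul(2, f, Pow(Add(4, f), -1)), Mul(4, Pow(f, 2), Pow(Add(4, f), -2)))) = Mul(2, f, Pow(Add(4, f), -1), Add(1, Mul(2, f, Pow(Add(4, f), -1)), Mul(4, Pow(f, 2), Pow(Add(4, f), -2)))))
Add(Function('N')(-34), Function('H')(-31)) = Add(Mul(2, -34, Pow(Add(4, -34), -3), Add(Pow(Add(4, -34), 2), Mul(4, Pow(-34, 2)), Mul(2, -34, Add(4, -34)))), Mul(23, -31)) = Add(Mul(2, -34, Pow(-30, -3), Add(Pow(-30, 2), Mul(4, 1156), Mul(2, -34, -30))), -713) = Add(Mul(2, -34, Rational(-1, 27000), Add(900, 4624, 2040)), -713) = Add(Mul(2, -34, Rational(-1, 27000), 7564), -713) = Add(Rational(64294, 3375), -713) = Rational(-2342081, 3375)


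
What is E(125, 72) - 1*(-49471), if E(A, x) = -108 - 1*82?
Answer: 49281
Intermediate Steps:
E(A, x) = -190 (E(A, x) = -108 - 82 = -190)
E(125, 72) - 1*(-49471) = -190 - 1*(-49471) = -190 + 49471 = 49281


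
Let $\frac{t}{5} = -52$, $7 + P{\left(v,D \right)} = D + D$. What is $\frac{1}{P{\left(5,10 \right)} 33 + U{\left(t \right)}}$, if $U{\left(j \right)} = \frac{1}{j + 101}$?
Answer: $\frac{159}{68210} \approx 0.002331$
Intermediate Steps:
$P{\left(v,D \right)} = -7 + 2 D$ ($P{\left(v,D \right)} = -7 + \left(D + D\right) = -7 + 2 D$)
$t = -260$ ($t = 5 \left(-52\right) = -260$)
$U{\left(j \right)} = \frac{1}{101 + j}$
$\frac{1}{P{\left(5,10 \right)} 33 + U{\left(t \right)}} = \frac{1}{\left(-7 + 2 \cdot 10\right) 33 + \frac{1}{101 - 260}} = \frac{1}{\left(-7 + 20\right) 33 + \frac{1}{-159}} = \frac{1}{13 \cdot 33 - \frac{1}{159}} = \frac{1}{429 - \frac{1}{159}} = \frac{1}{\frac{68210}{159}} = \frac{159}{68210}$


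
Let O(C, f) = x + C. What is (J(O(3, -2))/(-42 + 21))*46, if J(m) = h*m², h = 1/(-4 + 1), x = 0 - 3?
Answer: 0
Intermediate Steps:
x = -3
O(C, f) = -3 + C
h = -⅓ (h = 1/(-3) = -⅓ ≈ -0.33333)
J(m) = -m²/3
(J(O(3, -2))/(-42 + 21))*46 = ((-(-3 + 3)²/3)/(-42 + 21))*46 = ((-⅓*0²)/(-21))*46 = -(-1)*0/63*46 = -1/21*0*46 = 0*46 = 0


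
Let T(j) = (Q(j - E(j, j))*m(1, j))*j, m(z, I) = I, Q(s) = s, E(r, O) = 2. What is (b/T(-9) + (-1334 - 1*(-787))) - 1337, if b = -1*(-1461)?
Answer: -560035/297 ≈ -1885.6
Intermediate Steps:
b = 1461
T(j) = j²*(-2 + j) (T(j) = ((j - 1*2)*j)*j = ((j - 2)*j)*j = ((-2 + j)*j)*j = (j*(-2 + j))*j = j²*(-2 + j))
(b/T(-9) + (-1334 - 1*(-787))) - 1337 = (1461/(((-9)²*(-2 - 9))) + (-1334 - 1*(-787))) - 1337 = (1461/((81*(-11))) + (-1334 + 787)) - 1337 = (1461/(-891) - 547) - 1337 = (1461*(-1/891) - 547) - 1337 = (-487/297 - 547) - 1337 = -162946/297 - 1337 = -560035/297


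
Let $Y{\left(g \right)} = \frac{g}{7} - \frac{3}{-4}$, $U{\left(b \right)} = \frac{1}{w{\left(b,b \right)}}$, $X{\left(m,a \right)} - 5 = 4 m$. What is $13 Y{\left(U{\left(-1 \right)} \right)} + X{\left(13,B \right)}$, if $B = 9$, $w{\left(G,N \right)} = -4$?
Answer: $\frac{464}{7} \approx 66.286$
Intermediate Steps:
$X{\left(m,a \right)} = 5 + 4 m$
$U{\left(b \right)} = - \frac{1}{4}$ ($U{\left(b \right)} = \frac{1}{-4} = - \frac{1}{4}$)
$Y{\left(g \right)} = \frac{3}{4} + \frac{g}{7}$ ($Y{\left(g \right)} = g \frac{1}{7} - - \frac{3}{4} = \frac{g}{7} + \frac{3}{4} = \frac{3}{4} + \frac{g}{7}$)
$13 Y{\left(U{\left(-1 \right)} \right)} + X{\left(13,B \right)} = 13 \left(\frac{3}{4} + \frac{1}{7} \left(- \frac{1}{4}\right)\right) + \left(5 + 4 \cdot 13\right) = 13 \left(\frac{3}{4} - \frac{1}{28}\right) + \left(5 + 52\right) = 13 \cdot \frac{5}{7} + 57 = \frac{65}{7} + 57 = \frac{464}{7}$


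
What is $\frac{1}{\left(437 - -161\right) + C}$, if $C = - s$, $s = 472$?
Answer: $\frac{1}{126} \approx 0.0079365$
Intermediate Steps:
$C = -472$ ($C = \left(-1\right) 472 = -472$)
$\frac{1}{\left(437 - -161\right) + C} = \frac{1}{\left(437 - -161\right) - 472} = \frac{1}{\left(437 + 161\right) - 472} = \frac{1}{598 - 472} = \frac{1}{126}$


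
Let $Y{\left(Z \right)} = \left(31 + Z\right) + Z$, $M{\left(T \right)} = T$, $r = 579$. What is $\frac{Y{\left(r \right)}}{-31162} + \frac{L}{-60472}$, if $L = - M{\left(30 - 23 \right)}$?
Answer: $- \frac{35841537}{942214232} \approx -0.03804$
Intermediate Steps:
$Y{\left(Z \right)} = 31 + 2 Z$
$L = -7$ ($L = - (30 - 23) = \left(-1\right) 7 = -7$)
$\frac{Y{\left(r \right)}}{-31162} + \frac{L}{-60472} = \frac{31 + 2 \cdot 579}{-31162} - \frac{7}{-60472} = \left(31 + 1158\right) \left(- \frac{1}{31162}\right) - - \frac{7}{60472} = 1189 \left(- \frac{1}{31162}\right) + \frac{7}{60472} = - \frac{1189}{31162} + \frac{7}{60472} = - \frac{35841537}{942214232}$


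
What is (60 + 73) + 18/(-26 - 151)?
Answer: 7841/59 ≈ 132.90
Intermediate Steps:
(60 + 73) + 18/(-26 - 151) = 133 + 18/(-177) = 133 - 1/177*18 = 133 - 6/59 = 7841/59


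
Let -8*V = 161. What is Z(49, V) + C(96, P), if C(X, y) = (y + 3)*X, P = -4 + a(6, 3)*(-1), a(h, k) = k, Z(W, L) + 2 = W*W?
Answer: 2015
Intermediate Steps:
V = -161/8 (V = -⅛*161 = -161/8 ≈ -20.125)
Z(W, L) = -2 + W² (Z(W, L) = -2 + W*W = -2 + W²)
P = -7 (P = -4 + 3*(-1) = -4 - 3 = -7)
C(X, y) = X*(3 + y) (C(X, y) = (3 + y)*X = X*(3 + y))
Z(49, V) + C(96, P) = (-2 + 49²) + 96*(3 - 7) = (-2 + 2401) + 96*(-4) = 2399 - 384 = 2015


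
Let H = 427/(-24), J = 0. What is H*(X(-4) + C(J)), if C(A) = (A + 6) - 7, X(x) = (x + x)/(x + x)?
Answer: 0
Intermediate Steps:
X(x) = 1 (X(x) = (2*x)/((2*x)) = (2*x)*(1/(2*x)) = 1)
C(A) = -1 + A (C(A) = (6 + A) - 7 = -1 + A)
H = -427/24 (H = 427*(-1/24) = -427/24 ≈ -17.792)
H*(X(-4) + C(J)) = -427*(1 + (-1 + 0))/24 = -427*(1 - 1)/24 = -427/24*0 = 0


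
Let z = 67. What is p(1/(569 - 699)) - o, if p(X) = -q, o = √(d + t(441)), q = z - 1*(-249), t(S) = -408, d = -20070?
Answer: -316 - I*√20478 ≈ -316.0 - 143.1*I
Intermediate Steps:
q = 316 (q = 67 - 1*(-249) = 67 + 249 = 316)
o = I*√20478 (o = √(-20070 - 408) = √(-20478) = I*√20478 ≈ 143.1*I)
p(X) = -316 (p(X) = -1*316 = -316)
p(1/(569 - 699)) - o = -316 - I*√20478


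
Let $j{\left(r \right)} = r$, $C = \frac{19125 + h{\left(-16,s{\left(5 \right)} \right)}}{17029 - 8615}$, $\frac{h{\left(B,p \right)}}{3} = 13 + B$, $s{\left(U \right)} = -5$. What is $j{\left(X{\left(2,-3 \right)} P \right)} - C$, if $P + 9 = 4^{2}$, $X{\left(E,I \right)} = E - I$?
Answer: $\frac{137687}{4207} \approx 32.728$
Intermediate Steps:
$P = 7$ ($P = -9 + 4^{2} = -9 + 16 = 7$)
$h{\left(B,p \right)} = 39 + 3 B$ ($h{\left(B,p \right)} = 3 \left(13 + B\right) = 39 + 3 B$)
$C = \frac{9558}{4207}$ ($C = \frac{19125 + \left(39 + 3 \left(-16\right)\right)}{17029 - 8615} = \frac{19125 + \left(39 - 48\right)}{8414} = \left(19125 - 9\right) \frac{1}{8414} = 19116 \cdot \frac{1}{8414} = \frac{9558}{4207} \approx 2.2719$)
$j{\left(X{\left(2,-3 \right)} P \right)} - C = \left(2 - -3\right) 7 - \frac{9558}{4207} = \left(2 + 3\right) 7 - \frac{9558}{4207} = 5 \cdot 7 - \frac{9558}{4207} = 35 - \frac{9558}{4207} = \frac{137687}{4207}$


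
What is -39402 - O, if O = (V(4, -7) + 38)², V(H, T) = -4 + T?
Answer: -40131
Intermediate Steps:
O = 729 (O = ((-4 - 7) + 38)² = (-11 + 38)² = 27² = 729)
-39402 - O = -39402 - 1*729 = -39402 - 729 = -40131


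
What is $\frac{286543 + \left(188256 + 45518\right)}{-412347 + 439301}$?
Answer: $\frac{520317}{26954} \approx 19.304$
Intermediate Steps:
$\frac{286543 + \left(188256 + 45518\right)}{-412347 + 439301} = \frac{286543 + 233774}{26954} = 520317 \cdot \frac{1}{26954} = \frac{520317}{26954}$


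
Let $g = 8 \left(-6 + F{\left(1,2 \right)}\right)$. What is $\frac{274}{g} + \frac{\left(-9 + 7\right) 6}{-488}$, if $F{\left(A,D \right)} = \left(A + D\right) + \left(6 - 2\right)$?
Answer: $\frac{8363}{244} \approx 34.275$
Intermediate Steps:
$F{\left(A,D \right)} = 4 + A + D$ ($F{\left(A,D \right)} = \left(A + D\right) + 4 = 4 + A + D$)
$g = 8$ ($g = 8 \left(-6 + \left(4 + 1 + 2\right)\right) = 8 \left(-6 + 7\right) = 8 \cdot 1 = 8$)
$\frac{274}{g} + \frac{\left(-9 + 7\right) 6}{-488} = \frac{274}{8} + \frac{\left(-9 + 7\right) 6}{-488} = 274 \cdot \frac{1}{8} + \left(-2\right) 6 \left(- \frac{1}{488}\right) = \frac{137}{4} - - \frac{3}{122} = \frac{137}{4} + \frac{3}{122} = \frac{8363}{244}$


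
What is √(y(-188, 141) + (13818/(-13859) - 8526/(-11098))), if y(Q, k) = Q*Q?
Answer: √209028799507153274149/76903591 ≈ 188.00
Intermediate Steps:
y(Q, k) = Q²
√(y(-188, 141) + (13818/(-13859) - 8526/(-11098))) = √((-188)² + (13818/(-13859) - 8526/(-11098))) = √(35344 + (13818*(-1/13859) - 8526*(-1/11098))) = √(35344 + (-13818/13859 + 4263/5549)) = √(35344 - 17595165/76903591) = √(2718062925139/76903591) = √209028799507153274149/76903591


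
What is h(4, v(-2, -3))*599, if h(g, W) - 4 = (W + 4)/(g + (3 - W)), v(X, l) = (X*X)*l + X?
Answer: 44326/21 ≈ 2110.8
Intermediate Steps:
v(X, l) = X + l*X² (v(X, l) = X²*l + X = l*X² + X = X + l*X²)
h(g, W) = 4 + (4 + W)/(3 + g - W) (h(g, W) = 4 + (W + 4)/(g + (3 - W)) = 4 + (4 + W)/(3 + g - W))
h(4, v(-2, -3))*599 = ((16 - (-6)*(1 - 2*(-3)) + 4*4)/(3 + 4 - (-2)*(1 - 2*(-3))))*599 = ((16 - (-6)*(1 + 6) + 16)/(3 + 4 - (-2)*(1 + 6)))*599 = ((16 - (-6)*7 + 16)/(3 + 4 - (-2)*7))*599 = ((16 - 3*(-14) + 16)/(3 + 4 - 1*(-14)))*599 = ((16 + 42 + 16)/(3 + 4 + 14))*599 = (74/21)*599 = 44326/21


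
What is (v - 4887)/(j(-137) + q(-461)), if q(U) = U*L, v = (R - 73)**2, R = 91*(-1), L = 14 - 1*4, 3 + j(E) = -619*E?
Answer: 22009/80190 ≈ 0.27446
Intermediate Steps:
j(E) = -3 - 619*E
L = 10 (L = 14 - 4 = 10)
R = -91
v = 26896 (v = (-91 - 73)**2 = (-164)**2 = 26896)
q(U) = 10*U (q(U) = U*10 = 10*U)
(v - 4887)/(j(-137) + q(-461)) = (26896 - 4887)/((-3 - 619*(-137)) + 10*(-461)) = 22009/((-3 + 84803) - 4610) = 22009/(84800 - 4610) = 22009/80190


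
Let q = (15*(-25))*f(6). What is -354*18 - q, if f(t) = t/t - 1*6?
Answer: -8247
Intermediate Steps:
f(t) = -5 (f(t) = 1 - 6 = -5)
q = 1875 (q = (15*(-25))*(-5) = -375*(-5) = 1875)
-354*18 - q = -354*18 - 1*1875 = -6372 - 1875 = -8247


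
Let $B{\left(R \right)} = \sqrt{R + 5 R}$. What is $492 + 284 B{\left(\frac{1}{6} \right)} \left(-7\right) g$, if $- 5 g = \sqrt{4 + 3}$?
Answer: $492 + \frac{1988 \sqrt{7}}{5} \approx 1544.0$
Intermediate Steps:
$B{\left(R \right)} = \sqrt{6} \sqrt{R}$ ($B{\left(R \right)} = \sqrt{6 R} = \sqrt{6} \sqrt{R}$)
$g = - \frac{\sqrt{7}}{5}$ ($g = - \frac{\sqrt{4 + 3}}{5} = - \frac{\sqrt{7}}{5} \approx -0.52915$)
$492 + 284 B{\left(\frac{1}{6} \right)} \left(-7\right) g = 492 + 284 \sqrt{6} \sqrt{\frac{1}{6}} \left(-7\right) \left(- \frac{\sqrt{7}}{5}\right) = 492 + 284 \frac{\sqrt{6}}{\sqrt{6}} \left(-7\right) \left(- \frac{\sqrt{7}}{5}\right) = 492 + 284 \sqrt{6} \frac{\sqrt{6}}{6} \left(-7\right) \left(- \frac{\sqrt{7}}{5}\right) = 492 + 284 \cdot 1 \left(-7\right) \left(- \frac{\sqrt{7}}{5}\right) = 492 + 284 \left(- 7 \left(- \frac{\sqrt{7}}{5}\right)\right) = 492 + 284 \frac{7 \sqrt{7}}{5} = 492 + \frac{1988 \sqrt{7}}{5}$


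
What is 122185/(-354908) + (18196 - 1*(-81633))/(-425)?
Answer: -35482039357/150835900 ≈ -235.24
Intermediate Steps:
122185/(-354908) + (18196 - 1*(-81633))/(-425) = 122185*(-1/354908) + (18196 + 81633)*(-1/425) = -122185/354908 + 99829*(-1/425) = -122185/354908 - 99829/425 = -35482039357/150835900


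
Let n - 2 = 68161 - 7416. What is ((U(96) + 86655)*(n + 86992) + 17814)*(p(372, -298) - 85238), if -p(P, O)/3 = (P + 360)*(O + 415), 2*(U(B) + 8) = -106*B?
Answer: -4122964725625550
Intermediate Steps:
U(B) = -8 - 53*B (U(B) = -8 + (-106*B)/2 = -8 - 53*B)
n = 60747 (n = 2 + (68161 - 7416) = 2 + 60745 = 60747)
p(P, O) = -3*(360 + P)*(415 + O) (p(P, O) = -3*(P + 360)*(O + 415) = -3*(360 + P)*(415 + O))
((U(96) + 86655)*(n + 86992) + 17814)*(p(372, -298) - 85238) = (((-8 - 53*96) + 86655)*(60747 + 86992) + 17814)*((-448200 - 1245*372 - 1080*(-298) - 3*(-298)*372) - 85238) = (((-8 - 5088) + 86655)*147739 + 17814)*((-448200 - 463140 + 321840 + 332568) - 85238) = ((-5096 + 86655)*147739 + 17814)*(-256932 - 85238) = (81559*147739 + 17814)*(-342170) = (12049445101 + 17814)*(-342170) = 12049462915*(-342170) = -4122964725625550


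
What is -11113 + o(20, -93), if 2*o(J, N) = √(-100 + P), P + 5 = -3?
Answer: -11113 + 3*I*√3 ≈ -11113.0 + 5.1962*I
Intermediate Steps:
P = -8 (P = -5 - 3 = -8)
o(J, N) = 3*I*√3 (o(J, N) = √(-100 - 8)/2 = √(-108)/2 = (6*I*√3)/2 = 3*I*√3)
-11113 + o(20, -93) = -11113 + 3*I*√3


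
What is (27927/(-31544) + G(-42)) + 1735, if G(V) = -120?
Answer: 50915633/31544 ≈ 1614.1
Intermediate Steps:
(27927/(-31544) + G(-42)) + 1735 = (27927/(-31544) - 120) + 1735 = (27927*(-1/31544) - 120) + 1735 = (-27927/31544 - 120) + 1735 = -3813207/31544 + 1735 = 50915633/31544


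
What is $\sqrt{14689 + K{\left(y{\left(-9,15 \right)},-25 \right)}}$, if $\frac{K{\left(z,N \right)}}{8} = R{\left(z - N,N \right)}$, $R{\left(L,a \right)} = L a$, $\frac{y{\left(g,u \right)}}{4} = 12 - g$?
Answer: $i \sqrt{7111} \approx 84.327 i$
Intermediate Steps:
$y{\left(g,u \right)} = 48 - 4 g$ ($y{\left(g,u \right)} = 4 \left(12 - g\right) = 48 - 4 g$)
$K{\left(z,N \right)} = 8 N \left(z - N\right)$ ($K{\left(z,N \right)} = 8 \left(z - N\right) N = 8 N \left(z - N\right)$)
$\sqrt{14689 + K{\left(y{\left(-9,15 \right)},-25 \right)}} = \sqrt{14689 + 8 \left(-25\right) \left(\left(48 - -36\right) - -25\right)} = \sqrt{14689 + 8 \left(-25\right) \left(\left(48 + 36\right) + 25\right)} = \sqrt{14689 + 8 \left(-25\right) \left(84 + 25\right)} = \sqrt{14689 + 8 \left(-25\right) 109} = \sqrt{14689 - 21800} = \sqrt{-7111} = i \sqrt{7111}$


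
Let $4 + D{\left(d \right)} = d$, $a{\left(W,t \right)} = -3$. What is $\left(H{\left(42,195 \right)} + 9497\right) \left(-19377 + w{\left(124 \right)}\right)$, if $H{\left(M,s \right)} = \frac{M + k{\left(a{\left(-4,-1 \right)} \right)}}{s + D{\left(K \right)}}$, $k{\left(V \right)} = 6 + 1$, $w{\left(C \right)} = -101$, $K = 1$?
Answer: $- \frac{17758803547}{96} \approx -1.8499 \cdot 10^{8}$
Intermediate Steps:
$k{\left(V \right)} = 7$
$D{\left(d \right)} = -4 + d$
$H{\left(M,s \right)} = \frac{7 + M}{-3 + s}$ ($H{\left(M,s \right)} = \frac{M + 7}{s + \left(-4 + 1\right)} = \frac{7 + M}{s - 3} = \frac{7 + M}{-3 + s}$)
$\left(H{\left(42,195 \right)} + 9497\right) \left(-19377 + w{\left(124 \right)}\right) = \left(\frac{7 + 42}{-3 + 195} + 9497\right) \left(-19377 - 101\right) = \left(\frac{1}{192} \cdot 49 + 9497\right) \left(-19478\right) = \left(\frac{49}{192} + 9497\right) \left(-19478\right) = \frac{1823473}{192} \left(-19478\right) = - \frac{17758803547}{96}$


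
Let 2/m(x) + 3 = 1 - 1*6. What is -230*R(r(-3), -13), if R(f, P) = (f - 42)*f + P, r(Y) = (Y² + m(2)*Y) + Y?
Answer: 461725/8 ≈ 57716.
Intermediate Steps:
m(x) = -¼ (m(x) = 2/(-3 + (1 - 1*6)) = 2/(-3 + (1 - 6)) = 2/(-3 - 5) = 2/(-8) = 2*(-⅛) = -¼)
r(Y) = Y² + 3*Y/4 (r(Y) = (Y² - Y/4) + Y = Y² + 3*Y/4)
R(f, P) = P + f*(-42 + f) (R(f, P) = (-42 + f)*f + P = f*(-42 + f) + P = P + f*(-42 + f))
-230*R(r(-3), -13) = -230*(-13 + ((¼)*(-3)*(3 + 4*(-3)))² - 21*(-3)*(3 + 4*(-3))/2) = -230*(-13 + ((¼)*(-3)*(3 - 12))² - 21*(-3)*(3 - 12)/2) = -230*(-13 + ((¼)*(-3)*(-9))² - 21*(-3)*(-9)/2) = -230*(-13 + (27/4)² - 42*27/4) = -230*(-13 + 729/16 - 567/2) = -230*(-4015/16) = 461725/8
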